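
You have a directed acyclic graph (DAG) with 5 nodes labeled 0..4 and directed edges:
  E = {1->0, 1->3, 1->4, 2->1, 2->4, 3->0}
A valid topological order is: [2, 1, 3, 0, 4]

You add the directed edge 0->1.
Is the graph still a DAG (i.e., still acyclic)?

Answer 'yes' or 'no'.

Given toposort: [2, 1, 3, 0, 4]
Position of 0: index 3; position of 1: index 1
New edge 0->1: backward (u after v in old order)
Backward edge: old toposort is now invalid. Check if this creates a cycle.
Does 1 already reach 0? Reachable from 1: [0, 1, 3, 4]. YES -> cycle!
Still a DAG? no

Answer: no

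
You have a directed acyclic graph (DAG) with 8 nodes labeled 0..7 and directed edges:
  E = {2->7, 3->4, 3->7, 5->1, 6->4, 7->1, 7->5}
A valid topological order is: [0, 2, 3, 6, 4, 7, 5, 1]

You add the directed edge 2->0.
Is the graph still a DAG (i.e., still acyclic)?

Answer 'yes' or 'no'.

Answer: yes

Derivation:
Given toposort: [0, 2, 3, 6, 4, 7, 5, 1]
Position of 2: index 1; position of 0: index 0
New edge 2->0: backward (u after v in old order)
Backward edge: old toposort is now invalid. Check if this creates a cycle.
Does 0 already reach 2? Reachable from 0: [0]. NO -> still a DAG (reorder needed).
Still a DAG? yes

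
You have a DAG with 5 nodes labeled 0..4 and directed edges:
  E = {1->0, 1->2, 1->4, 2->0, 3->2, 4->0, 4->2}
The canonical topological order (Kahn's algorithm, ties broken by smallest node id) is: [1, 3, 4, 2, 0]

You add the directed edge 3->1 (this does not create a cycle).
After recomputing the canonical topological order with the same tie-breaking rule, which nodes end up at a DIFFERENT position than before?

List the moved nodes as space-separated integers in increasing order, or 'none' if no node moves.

Answer: 1 3

Derivation:
Old toposort: [1, 3, 4, 2, 0]
Added edge 3->1
Recompute Kahn (smallest-id tiebreak):
  initial in-degrees: [3, 1, 3, 0, 1]
  ready (indeg=0): [3]
  pop 3: indeg[1]->0; indeg[2]->2 | ready=[1] | order so far=[3]
  pop 1: indeg[0]->2; indeg[2]->1; indeg[4]->0 | ready=[4] | order so far=[3, 1]
  pop 4: indeg[0]->1; indeg[2]->0 | ready=[2] | order so far=[3, 1, 4]
  pop 2: indeg[0]->0 | ready=[0] | order so far=[3, 1, 4, 2]
  pop 0: no out-edges | ready=[] | order so far=[3, 1, 4, 2, 0]
New canonical toposort: [3, 1, 4, 2, 0]
Compare positions:
  Node 0: index 4 -> 4 (same)
  Node 1: index 0 -> 1 (moved)
  Node 2: index 3 -> 3 (same)
  Node 3: index 1 -> 0 (moved)
  Node 4: index 2 -> 2 (same)
Nodes that changed position: 1 3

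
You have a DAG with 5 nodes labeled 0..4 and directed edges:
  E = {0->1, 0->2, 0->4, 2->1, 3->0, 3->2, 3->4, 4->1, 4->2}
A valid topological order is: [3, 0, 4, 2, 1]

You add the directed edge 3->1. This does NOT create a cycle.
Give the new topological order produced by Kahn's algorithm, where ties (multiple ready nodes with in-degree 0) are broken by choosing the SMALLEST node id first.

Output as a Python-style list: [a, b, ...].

Old toposort: [3, 0, 4, 2, 1]
Added edge: 3->1
Position of 3 (0) < position of 1 (4). Old order still valid.
Run Kahn's algorithm (break ties by smallest node id):
  initial in-degrees: [1, 4, 3, 0, 2]
  ready (indeg=0): [3]
  pop 3: indeg[0]->0; indeg[1]->3; indeg[2]->2; indeg[4]->1 | ready=[0] | order so far=[3]
  pop 0: indeg[1]->2; indeg[2]->1; indeg[4]->0 | ready=[4] | order so far=[3, 0]
  pop 4: indeg[1]->1; indeg[2]->0 | ready=[2] | order so far=[3, 0, 4]
  pop 2: indeg[1]->0 | ready=[1] | order so far=[3, 0, 4, 2]
  pop 1: no out-edges | ready=[] | order so far=[3, 0, 4, 2, 1]
  Result: [3, 0, 4, 2, 1]

Answer: [3, 0, 4, 2, 1]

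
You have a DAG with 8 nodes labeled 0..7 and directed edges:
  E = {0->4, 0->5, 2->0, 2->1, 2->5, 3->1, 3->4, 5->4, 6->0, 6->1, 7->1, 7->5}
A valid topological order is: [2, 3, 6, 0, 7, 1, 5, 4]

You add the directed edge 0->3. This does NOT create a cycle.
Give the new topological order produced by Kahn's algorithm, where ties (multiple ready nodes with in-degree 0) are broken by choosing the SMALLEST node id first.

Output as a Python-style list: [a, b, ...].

Old toposort: [2, 3, 6, 0, 7, 1, 5, 4]
Added edge: 0->3
Position of 0 (3) > position of 3 (1). Must reorder: 0 must now come before 3.
Run Kahn's algorithm (break ties by smallest node id):
  initial in-degrees: [2, 4, 0, 1, 3, 3, 0, 0]
  ready (indeg=0): [2, 6, 7]
  pop 2: indeg[0]->1; indeg[1]->3; indeg[5]->2 | ready=[6, 7] | order so far=[2]
  pop 6: indeg[0]->0; indeg[1]->2 | ready=[0, 7] | order so far=[2, 6]
  pop 0: indeg[3]->0; indeg[4]->2; indeg[5]->1 | ready=[3, 7] | order so far=[2, 6, 0]
  pop 3: indeg[1]->1; indeg[4]->1 | ready=[7] | order so far=[2, 6, 0, 3]
  pop 7: indeg[1]->0; indeg[5]->0 | ready=[1, 5] | order so far=[2, 6, 0, 3, 7]
  pop 1: no out-edges | ready=[5] | order so far=[2, 6, 0, 3, 7, 1]
  pop 5: indeg[4]->0 | ready=[4] | order so far=[2, 6, 0, 3, 7, 1, 5]
  pop 4: no out-edges | ready=[] | order so far=[2, 6, 0, 3, 7, 1, 5, 4]
  Result: [2, 6, 0, 3, 7, 1, 5, 4]

Answer: [2, 6, 0, 3, 7, 1, 5, 4]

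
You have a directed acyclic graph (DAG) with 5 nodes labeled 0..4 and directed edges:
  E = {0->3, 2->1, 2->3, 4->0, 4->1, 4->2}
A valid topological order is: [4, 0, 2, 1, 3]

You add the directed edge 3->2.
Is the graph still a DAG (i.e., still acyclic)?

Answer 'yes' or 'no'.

Given toposort: [4, 0, 2, 1, 3]
Position of 3: index 4; position of 2: index 2
New edge 3->2: backward (u after v in old order)
Backward edge: old toposort is now invalid. Check if this creates a cycle.
Does 2 already reach 3? Reachable from 2: [1, 2, 3]. YES -> cycle!
Still a DAG? no

Answer: no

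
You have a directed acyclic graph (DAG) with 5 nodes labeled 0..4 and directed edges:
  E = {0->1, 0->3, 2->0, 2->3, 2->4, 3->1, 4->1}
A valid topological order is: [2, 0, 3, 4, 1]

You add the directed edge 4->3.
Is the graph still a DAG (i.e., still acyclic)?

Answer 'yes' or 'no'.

Given toposort: [2, 0, 3, 4, 1]
Position of 4: index 3; position of 3: index 2
New edge 4->3: backward (u after v in old order)
Backward edge: old toposort is now invalid. Check if this creates a cycle.
Does 3 already reach 4? Reachable from 3: [1, 3]. NO -> still a DAG (reorder needed).
Still a DAG? yes

Answer: yes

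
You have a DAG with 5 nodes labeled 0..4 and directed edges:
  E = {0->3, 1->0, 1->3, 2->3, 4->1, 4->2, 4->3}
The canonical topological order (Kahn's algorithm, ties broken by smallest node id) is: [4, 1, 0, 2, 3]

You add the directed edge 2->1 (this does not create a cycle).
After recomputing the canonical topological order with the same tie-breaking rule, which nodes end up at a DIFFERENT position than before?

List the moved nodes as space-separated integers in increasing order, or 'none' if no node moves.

Old toposort: [4, 1, 0, 2, 3]
Added edge 2->1
Recompute Kahn (smallest-id tiebreak):
  initial in-degrees: [1, 2, 1, 4, 0]
  ready (indeg=0): [4]
  pop 4: indeg[1]->1; indeg[2]->0; indeg[3]->3 | ready=[2] | order so far=[4]
  pop 2: indeg[1]->0; indeg[3]->2 | ready=[1] | order so far=[4, 2]
  pop 1: indeg[0]->0; indeg[3]->1 | ready=[0] | order so far=[4, 2, 1]
  pop 0: indeg[3]->0 | ready=[3] | order so far=[4, 2, 1, 0]
  pop 3: no out-edges | ready=[] | order so far=[4, 2, 1, 0, 3]
New canonical toposort: [4, 2, 1, 0, 3]
Compare positions:
  Node 0: index 2 -> 3 (moved)
  Node 1: index 1 -> 2 (moved)
  Node 2: index 3 -> 1 (moved)
  Node 3: index 4 -> 4 (same)
  Node 4: index 0 -> 0 (same)
Nodes that changed position: 0 1 2

Answer: 0 1 2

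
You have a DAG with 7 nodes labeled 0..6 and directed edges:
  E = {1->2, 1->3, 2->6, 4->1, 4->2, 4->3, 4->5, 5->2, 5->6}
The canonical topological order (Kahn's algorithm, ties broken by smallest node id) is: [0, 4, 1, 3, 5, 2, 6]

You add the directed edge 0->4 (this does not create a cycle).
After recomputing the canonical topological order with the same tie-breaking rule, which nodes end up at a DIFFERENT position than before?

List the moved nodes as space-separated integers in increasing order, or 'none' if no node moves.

Answer: none

Derivation:
Old toposort: [0, 4, 1, 3, 5, 2, 6]
Added edge 0->4
Recompute Kahn (smallest-id tiebreak):
  initial in-degrees: [0, 1, 3, 2, 1, 1, 2]
  ready (indeg=0): [0]
  pop 0: indeg[4]->0 | ready=[4] | order so far=[0]
  pop 4: indeg[1]->0; indeg[2]->2; indeg[3]->1; indeg[5]->0 | ready=[1, 5] | order so far=[0, 4]
  pop 1: indeg[2]->1; indeg[3]->0 | ready=[3, 5] | order so far=[0, 4, 1]
  pop 3: no out-edges | ready=[5] | order so far=[0, 4, 1, 3]
  pop 5: indeg[2]->0; indeg[6]->1 | ready=[2] | order so far=[0, 4, 1, 3, 5]
  pop 2: indeg[6]->0 | ready=[6] | order so far=[0, 4, 1, 3, 5, 2]
  pop 6: no out-edges | ready=[] | order so far=[0, 4, 1, 3, 5, 2, 6]
New canonical toposort: [0, 4, 1, 3, 5, 2, 6]
Compare positions:
  Node 0: index 0 -> 0 (same)
  Node 1: index 2 -> 2 (same)
  Node 2: index 5 -> 5 (same)
  Node 3: index 3 -> 3 (same)
  Node 4: index 1 -> 1 (same)
  Node 5: index 4 -> 4 (same)
  Node 6: index 6 -> 6 (same)
Nodes that changed position: none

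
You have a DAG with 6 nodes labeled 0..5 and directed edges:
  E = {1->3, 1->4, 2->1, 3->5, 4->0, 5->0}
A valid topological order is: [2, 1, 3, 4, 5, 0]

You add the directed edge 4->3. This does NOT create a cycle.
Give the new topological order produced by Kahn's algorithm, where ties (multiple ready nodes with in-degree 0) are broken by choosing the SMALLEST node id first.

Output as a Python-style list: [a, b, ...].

Answer: [2, 1, 4, 3, 5, 0]

Derivation:
Old toposort: [2, 1, 3, 4, 5, 0]
Added edge: 4->3
Position of 4 (3) > position of 3 (2). Must reorder: 4 must now come before 3.
Run Kahn's algorithm (break ties by smallest node id):
  initial in-degrees: [2, 1, 0, 2, 1, 1]
  ready (indeg=0): [2]
  pop 2: indeg[1]->0 | ready=[1] | order so far=[2]
  pop 1: indeg[3]->1; indeg[4]->0 | ready=[4] | order so far=[2, 1]
  pop 4: indeg[0]->1; indeg[3]->0 | ready=[3] | order so far=[2, 1, 4]
  pop 3: indeg[5]->0 | ready=[5] | order so far=[2, 1, 4, 3]
  pop 5: indeg[0]->0 | ready=[0] | order so far=[2, 1, 4, 3, 5]
  pop 0: no out-edges | ready=[] | order so far=[2, 1, 4, 3, 5, 0]
  Result: [2, 1, 4, 3, 5, 0]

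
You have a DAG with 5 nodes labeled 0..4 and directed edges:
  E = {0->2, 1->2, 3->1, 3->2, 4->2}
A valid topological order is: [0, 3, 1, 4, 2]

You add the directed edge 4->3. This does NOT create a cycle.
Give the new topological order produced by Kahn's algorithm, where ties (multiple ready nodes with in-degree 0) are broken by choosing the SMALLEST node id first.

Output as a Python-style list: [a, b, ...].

Answer: [0, 4, 3, 1, 2]

Derivation:
Old toposort: [0, 3, 1, 4, 2]
Added edge: 4->3
Position of 4 (3) > position of 3 (1). Must reorder: 4 must now come before 3.
Run Kahn's algorithm (break ties by smallest node id):
  initial in-degrees: [0, 1, 4, 1, 0]
  ready (indeg=0): [0, 4]
  pop 0: indeg[2]->3 | ready=[4] | order so far=[0]
  pop 4: indeg[2]->2; indeg[3]->0 | ready=[3] | order so far=[0, 4]
  pop 3: indeg[1]->0; indeg[2]->1 | ready=[1] | order so far=[0, 4, 3]
  pop 1: indeg[2]->0 | ready=[2] | order so far=[0, 4, 3, 1]
  pop 2: no out-edges | ready=[] | order so far=[0, 4, 3, 1, 2]
  Result: [0, 4, 3, 1, 2]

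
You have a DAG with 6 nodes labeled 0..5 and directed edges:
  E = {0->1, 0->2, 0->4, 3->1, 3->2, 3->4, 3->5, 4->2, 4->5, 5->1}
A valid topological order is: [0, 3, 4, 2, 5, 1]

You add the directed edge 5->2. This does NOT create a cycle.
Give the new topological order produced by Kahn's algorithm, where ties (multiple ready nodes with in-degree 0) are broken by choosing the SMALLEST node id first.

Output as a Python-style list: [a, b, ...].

Answer: [0, 3, 4, 5, 1, 2]

Derivation:
Old toposort: [0, 3, 4, 2, 5, 1]
Added edge: 5->2
Position of 5 (4) > position of 2 (3). Must reorder: 5 must now come before 2.
Run Kahn's algorithm (break ties by smallest node id):
  initial in-degrees: [0, 3, 4, 0, 2, 2]
  ready (indeg=0): [0, 3]
  pop 0: indeg[1]->2; indeg[2]->3; indeg[4]->1 | ready=[3] | order so far=[0]
  pop 3: indeg[1]->1; indeg[2]->2; indeg[4]->0; indeg[5]->1 | ready=[4] | order so far=[0, 3]
  pop 4: indeg[2]->1; indeg[5]->0 | ready=[5] | order so far=[0, 3, 4]
  pop 5: indeg[1]->0; indeg[2]->0 | ready=[1, 2] | order so far=[0, 3, 4, 5]
  pop 1: no out-edges | ready=[2] | order so far=[0, 3, 4, 5, 1]
  pop 2: no out-edges | ready=[] | order so far=[0, 3, 4, 5, 1, 2]
  Result: [0, 3, 4, 5, 1, 2]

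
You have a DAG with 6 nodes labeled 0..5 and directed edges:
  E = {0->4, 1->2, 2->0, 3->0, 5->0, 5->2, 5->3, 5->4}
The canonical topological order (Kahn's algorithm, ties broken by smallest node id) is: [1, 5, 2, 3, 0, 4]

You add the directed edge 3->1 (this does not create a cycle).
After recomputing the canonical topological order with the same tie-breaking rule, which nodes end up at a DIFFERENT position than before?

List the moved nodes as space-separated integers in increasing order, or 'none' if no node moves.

Answer: 1 2 3 5

Derivation:
Old toposort: [1, 5, 2, 3, 0, 4]
Added edge 3->1
Recompute Kahn (smallest-id tiebreak):
  initial in-degrees: [3, 1, 2, 1, 2, 0]
  ready (indeg=0): [5]
  pop 5: indeg[0]->2; indeg[2]->1; indeg[3]->0; indeg[4]->1 | ready=[3] | order so far=[5]
  pop 3: indeg[0]->1; indeg[1]->0 | ready=[1] | order so far=[5, 3]
  pop 1: indeg[2]->0 | ready=[2] | order so far=[5, 3, 1]
  pop 2: indeg[0]->0 | ready=[0] | order so far=[5, 3, 1, 2]
  pop 0: indeg[4]->0 | ready=[4] | order so far=[5, 3, 1, 2, 0]
  pop 4: no out-edges | ready=[] | order so far=[5, 3, 1, 2, 0, 4]
New canonical toposort: [5, 3, 1, 2, 0, 4]
Compare positions:
  Node 0: index 4 -> 4 (same)
  Node 1: index 0 -> 2 (moved)
  Node 2: index 2 -> 3 (moved)
  Node 3: index 3 -> 1 (moved)
  Node 4: index 5 -> 5 (same)
  Node 5: index 1 -> 0 (moved)
Nodes that changed position: 1 2 3 5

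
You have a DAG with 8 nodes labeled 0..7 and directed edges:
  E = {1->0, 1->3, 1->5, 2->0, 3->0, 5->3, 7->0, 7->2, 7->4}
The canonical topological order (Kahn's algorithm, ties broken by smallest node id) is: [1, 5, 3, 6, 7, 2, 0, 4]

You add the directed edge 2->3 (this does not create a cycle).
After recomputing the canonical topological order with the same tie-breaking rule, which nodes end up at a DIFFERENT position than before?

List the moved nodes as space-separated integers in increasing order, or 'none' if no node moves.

Answer: 2 3 6 7

Derivation:
Old toposort: [1, 5, 3, 6, 7, 2, 0, 4]
Added edge 2->3
Recompute Kahn (smallest-id tiebreak):
  initial in-degrees: [4, 0, 1, 3, 1, 1, 0, 0]
  ready (indeg=0): [1, 6, 7]
  pop 1: indeg[0]->3; indeg[3]->2; indeg[5]->0 | ready=[5, 6, 7] | order so far=[1]
  pop 5: indeg[3]->1 | ready=[6, 7] | order so far=[1, 5]
  pop 6: no out-edges | ready=[7] | order so far=[1, 5, 6]
  pop 7: indeg[0]->2; indeg[2]->0; indeg[4]->0 | ready=[2, 4] | order so far=[1, 5, 6, 7]
  pop 2: indeg[0]->1; indeg[3]->0 | ready=[3, 4] | order so far=[1, 5, 6, 7, 2]
  pop 3: indeg[0]->0 | ready=[0, 4] | order so far=[1, 5, 6, 7, 2, 3]
  pop 0: no out-edges | ready=[4] | order so far=[1, 5, 6, 7, 2, 3, 0]
  pop 4: no out-edges | ready=[] | order so far=[1, 5, 6, 7, 2, 3, 0, 4]
New canonical toposort: [1, 5, 6, 7, 2, 3, 0, 4]
Compare positions:
  Node 0: index 6 -> 6 (same)
  Node 1: index 0 -> 0 (same)
  Node 2: index 5 -> 4 (moved)
  Node 3: index 2 -> 5 (moved)
  Node 4: index 7 -> 7 (same)
  Node 5: index 1 -> 1 (same)
  Node 6: index 3 -> 2 (moved)
  Node 7: index 4 -> 3 (moved)
Nodes that changed position: 2 3 6 7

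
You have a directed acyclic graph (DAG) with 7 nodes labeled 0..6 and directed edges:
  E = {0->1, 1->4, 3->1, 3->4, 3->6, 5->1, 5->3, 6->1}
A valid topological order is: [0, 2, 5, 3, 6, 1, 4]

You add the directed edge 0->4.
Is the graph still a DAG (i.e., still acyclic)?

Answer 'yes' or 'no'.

Given toposort: [0, 2, 5, 3, 6, 1, 4]
Position of 0: index 0; position of 4: index 6
New edge 0->4: forward
Forward edge: respects the existing order. Still a DAG, same toposort still valid.
Still a DAG? yes

Answer: yes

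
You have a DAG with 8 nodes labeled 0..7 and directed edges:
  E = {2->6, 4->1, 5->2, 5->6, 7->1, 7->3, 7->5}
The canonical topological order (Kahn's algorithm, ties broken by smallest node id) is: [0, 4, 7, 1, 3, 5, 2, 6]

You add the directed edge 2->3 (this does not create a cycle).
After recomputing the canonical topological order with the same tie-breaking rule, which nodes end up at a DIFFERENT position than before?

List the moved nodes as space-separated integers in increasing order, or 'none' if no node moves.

Old toposort: [0, 4, 7, 1, 3, 5, 2, 6]
Added edge 2->3
Recompute Kahn (smallest-id tiebreak):
  initial in-degrees: [0, 2, 1, 2, 0, 1, 2, 0]
  ready (indeg=0): [0, 4, 7]
  pop 0: no out-edges | ready=[4, 7] | order so far=[0]
  pop 4: indeg[1]->1 | ready=[7] | order so far=[0, 4]
  pop 7: indeg[1]->0; indeg[3]->1; indeg[5]->0 | ready=[1, 5] | order so far=[0, 4, 7]
  pop 1: no out-edges | ready=[5] | order so far=[0, 4, 7, 1]
  pop 5: indeg[2]->0; indeg[6]->1 | ready=[2] | order so far=[0, 4, 7, 1, 5]
  pop 2: indeg[3]->0; indeg[6]->0 | ready=[3, 6] | order so far=[0, 4, 7, 1, 5, 2]
  pop 3: no out-edges | ready=[6] | order so far=[0, 4, 7, 1, 5, 2, 3]
  pop 6: no out-edges | ready=[] | order so far=[0, 4, 7, 1, 5, 2, 3, 6]
New canonical toposort: [0, 4, 7, 1, 5, 2, 3, 6]
Compare positions:
  Node 0: index 0 -> 0 (same)
  Node 1: index 3 -> 3 (same)
  Node 2: index 6 -> 5 (moved)
  Node 3: index 4 -> 6 (moved)
  Node 4: index 1 -> 1 (same)
  Node 5: index 5 -> 4 (moved)
  Node 6: index 7 -> 7 (same)
  Node 7: index 2 -> 2 (same)
Nodes that changed position: 2 3 5

Answer: 2 3 5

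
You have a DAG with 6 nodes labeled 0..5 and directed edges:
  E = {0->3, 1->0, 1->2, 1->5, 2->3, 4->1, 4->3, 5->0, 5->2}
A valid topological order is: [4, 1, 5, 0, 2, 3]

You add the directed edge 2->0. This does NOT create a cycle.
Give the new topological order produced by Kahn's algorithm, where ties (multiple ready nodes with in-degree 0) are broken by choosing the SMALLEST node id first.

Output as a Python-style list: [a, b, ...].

Answer: [4, 1, 5, 2, 0, 3]

Derivation:
Old toposort: [4, 1, 5, 0, 2, 3]
Added edge: 2->0
Position of 2 (4) > position of 0 (3). Must reorder: 2 must now come before 0.
Run Kahn's algorithm (break ties by smallest node id):
  initial in-degrees: [3, 1, 2, 3, 0, 1]
  ready (indeg=0): [4]
  pop 4: indeg[1]->0; indeg[3]->2 | ready=[1] | order so far=[4]
  pop 1: indeg[0]->2; indeg[2]->1; indeg[5]->0 | ready=[5] | order so far=[4, 1]
  pop 5: indeg[0]->1; indeg[2]->0 | ready=[2] | order so far=[4, 1, 5]
  pop 2: indeg[0]->0; indeg[3]->1 | ready=[0] | order so far=[4, 1, 5, 2]
  pop 0: indeg[3]->0 | ready=[3] | order so far=[4, 1, 5, 2, 0]
  pop 3: no out-edges | ready=[] | order so far=[4, 1, 5, 2, 0, 3]
  Result: [4, 1, 5, 2, 0, 3]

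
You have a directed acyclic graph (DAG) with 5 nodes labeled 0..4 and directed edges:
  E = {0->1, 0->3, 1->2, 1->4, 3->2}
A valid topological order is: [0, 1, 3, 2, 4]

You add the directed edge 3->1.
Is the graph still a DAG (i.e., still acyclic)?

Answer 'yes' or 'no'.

Answer: yes

Derivation:
Given toposort: [0, 1, 3, 2, 4]
Position of 3: index 2; position of 1: index 1
New edge 3->1: backward (u after v in old order)
Backward edge: old toposort is now invalid. Check if this creates a cycle.
Does 1 already reach 3? Reachable from 1: [1, 2, 4]. NO -> still a DAG (reorder needed).
Still a DAG? yes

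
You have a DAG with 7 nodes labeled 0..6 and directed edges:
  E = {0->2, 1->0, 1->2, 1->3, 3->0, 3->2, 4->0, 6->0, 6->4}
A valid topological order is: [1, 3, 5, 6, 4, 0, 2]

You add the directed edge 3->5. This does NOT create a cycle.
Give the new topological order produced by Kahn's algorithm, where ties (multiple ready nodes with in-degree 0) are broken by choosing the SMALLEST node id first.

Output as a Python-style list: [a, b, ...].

Old toposort: [1, 3, 5, 6, 4, 0, 2]
Added edge: 3->5
Position of 3 (1) < position of 5 (2). Old order still valid.
Run Kahn's algorithm (break ties by smallest node id):
  initial in-degrees: [4, 0, 3, 1, 1, 1, 0]
  ready (indeg=0): [1, 6]
  pop 1: indeg[0]->3; indeg[2]->2; indeg[3]->0 | ready=[3, 6] | order so far=[1]
  pop 3: indeg[0]->2; indeg[2]->1; indeg[5]->0 | ready=[5, 6] | order so far=[1, 3]
  pop 5: no out-edges | ready=[6] | order so far=[1, 3, 5]
  pop 6: indeg[0]->1; indeg[4]->0 | ready=[4] | order so far=[1, 3, 5, 6]
  pop 4: indeg[0]->0 | ready=[0] | order so far=[1, 3, 5, 6, 4]
  pop 0: indeg[2]->0 | ready=[2] | order so far=[1, 3, 5, 6, 4, 0]
  pop 2: no out-edges | ready=[] | order so far=[1, 3, 5, 6, 4, 0, 2]
  Result: [1, 3, 5, 6, 4, 0, 2]

Answer: [1, 3, 5, 6, 4, 0, 2]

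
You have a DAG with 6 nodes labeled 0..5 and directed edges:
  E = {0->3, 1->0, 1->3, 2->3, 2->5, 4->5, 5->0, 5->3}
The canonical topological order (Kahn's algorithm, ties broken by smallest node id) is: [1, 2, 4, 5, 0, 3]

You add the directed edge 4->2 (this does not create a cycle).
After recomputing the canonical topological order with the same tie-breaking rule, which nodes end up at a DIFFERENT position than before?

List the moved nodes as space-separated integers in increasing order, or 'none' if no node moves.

Old toposort: [1, 2, 4, 5, 0, 3]
Added edge 4->2
Recompute Kahn (smallest-id tiebreak):
  initial in-degrees: [2, 0, 1, 4, 0, 2]
  ready (indeg=0): [1, 4]
  pop 1: indeg[0]->1; indeg[3]->3 | ready=[4] | order so far=[1]
  pop 4: indeg[2]->0; indeg[5]->1 | ready=[2] | order so far=[1, 4]
  pop 2: indeg[3]->2; indeg[5]->0 | ready=[5] | order so far=[1, 4, 2]
  pop 5: indeg[0]->0; indeg[3]->1 | ready=[0] | order so far=[1, 4, 2, 5]
  pop 0: indeg[3]->0 | ready=[3] | order so far=[1, 4, 2, 5, 0]
  pop 3: no out-edges | ready=[] | order so far=[1, 4, 2, 5, 0, 3]
New canonical toposort: [1, 4, 2, 5, 0, 3]
Compare positions:
  Node 0: index 4 -> 4 (same)
  Node 1: index 0 -> 0 (same)
  Node 2: index 1 -> 2 (moved)
  Node 3: index 5 -> 5 (same)
  Node 4: index 2 -> 1 (moved)
  Node 5: index 3 -> 3 (same)
Nodes that changed position: 2 4

Answer: 2 4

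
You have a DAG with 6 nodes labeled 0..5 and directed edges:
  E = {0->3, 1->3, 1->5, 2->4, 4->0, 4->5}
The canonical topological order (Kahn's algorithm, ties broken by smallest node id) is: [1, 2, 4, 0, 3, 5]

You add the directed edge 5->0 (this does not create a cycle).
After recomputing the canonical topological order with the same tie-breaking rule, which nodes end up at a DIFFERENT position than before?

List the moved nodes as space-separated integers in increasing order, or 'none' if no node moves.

Old toposort: [1, 2, 4, 0, 3, 5]
Added edge 5->0
Recompute Kahn (smallest-id tiebreak):
  initial in-degrees: [2, 0, 0, 2, 1, 2]
  ready (indeg=0): [1, 2]
  pop 1: indeg[3]->1; indeg[5]->1 | ready=[2] | order so far=[1]
  pop 2: indeg[4]->0 | ready=[4] | order so far=[1, 2]
  pop 4: indeg[0]->1; indeg[5]->0 | ready=[5] | order so far=[1, 2, 4]
  pop 5: indeg[0]->0 | ready=[0] | order so far=[1, 2, 4, 5]
  pop 0: indeg[3]->0 | ready=[3] | order so far=[1, 2, 4, 5, 0]
  pop 3: no out-edges | ready=[] | order so far=[1, 2, 4, 5, 0, 3]
New canonical toposort: [1, 2, 4, 5, 0, 3]
Compare positions:
  Node 0: index 3 -> 4 (moved)
  Node 1: index 0 -> 0 (same)
  Node 2: index 1 -> 1 (same)
  Node 3: index 4 -> 5 (moved)
  Node 4: index 2 -> 2 (same)
  Node 5: index 5 -> 3 (moved)
Nodes that changed position: 0 3 5

Answer: 0 3 5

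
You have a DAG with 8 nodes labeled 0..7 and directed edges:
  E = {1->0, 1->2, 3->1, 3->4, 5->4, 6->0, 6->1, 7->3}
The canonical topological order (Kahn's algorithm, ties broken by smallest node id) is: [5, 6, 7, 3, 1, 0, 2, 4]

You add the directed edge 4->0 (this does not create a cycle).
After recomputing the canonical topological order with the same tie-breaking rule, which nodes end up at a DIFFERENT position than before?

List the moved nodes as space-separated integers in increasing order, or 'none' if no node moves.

Answer: 0 2 4

Derivation:
Old toposort: [5, 6, 7, 3, 1, 0, 2, 4]
Added edge 4->0
Recompute Kahn (smallest-id tiebreak):
  initial in-degrees: [3, 2, 1, 1, 2, 0, 0, 0]
  ready (indeg=0): [5, 6, 7]
  pop 5: indeg[4]->1 | ready=[6, 7] | order so far=[5]
  pop 6: indeg[0]->2; indeg[1]->1 | ready=[7] | order so far=[5, 6]
  pop 7: indeg[3]->0 | ready=[3] | order so far=[5, 6, 7]
  pop 3: indeg[1]->0; indeg[4]->0 | ready=[1, 4] | order so far=[5, 6, 7, 3]
  pop 1: indeg[0]->1; indeg[2]->0 | ready=[2, 4] | order so far=[5, 6, 7, 3, 1]
  pop 2: no out-edges | ready=[4] | order so far=[5, 6, 7, 3, 1, 2]
  pop 4: indeg[0]->0 | ready=[0] | order so far=[5, 6, 7, 3, 1, 2, 4]
  pop 0: no out-edges | ready=[] | order so far=[5, 6, 7, 3, 1, 2, 4, 0]
New canonical toposort: [5, 6, 7, 3, 1, 2, 4, 0]
Compare positions:
  Node 0: index 5 -> 7 (moved)
  Node 1: index 4 -> 4 (same)
  Node 2: index 6 -> 5 (moved)
  Node 3: index 3 -> 3 (same)
  Node 4: index 7 -> 6 (moved)
  Node 5: index 0 -> 0 (same)
  Node 6: index 1 -> 1 (same)
  Node 7: index 2 -> 2 (same)
Nodes that changed position: 0 2 4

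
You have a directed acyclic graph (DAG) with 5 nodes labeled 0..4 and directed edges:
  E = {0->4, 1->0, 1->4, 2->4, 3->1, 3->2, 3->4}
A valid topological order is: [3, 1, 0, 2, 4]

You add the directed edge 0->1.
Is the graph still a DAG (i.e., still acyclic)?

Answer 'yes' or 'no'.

Given toposort: [3, 1, 0, 2, 4]
Position of 0: index 2; position of 1: index 1
New edge 0->1: backward (u after v in old order)
Backward edge: old toposort is now invalid. Check if this creates a cycle.
Does 1 already reach 0? Reachable from 1: [0, 1, 4]. YES -> cycle!
Still a DAG? no

Answer: no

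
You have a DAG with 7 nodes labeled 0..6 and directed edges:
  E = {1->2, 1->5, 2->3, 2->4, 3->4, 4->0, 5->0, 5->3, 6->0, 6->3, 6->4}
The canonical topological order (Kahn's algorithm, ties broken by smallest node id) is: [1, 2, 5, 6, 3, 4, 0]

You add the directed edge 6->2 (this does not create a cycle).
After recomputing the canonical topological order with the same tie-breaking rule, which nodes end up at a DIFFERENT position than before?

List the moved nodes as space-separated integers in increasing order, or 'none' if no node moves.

Old toposort: [1, 2, 5, 6, 3, 4, 0]
Added edge 6->2
Recompute Kahn (smallest-id tiebreak):
  initial in-degrees: [3, 0, 2, 3, 3, 1, 0]
  ready (indeg=0): [1, 6]
  pop 1: indeg[2]->1; indeg[5]->0 | ready=[5, 6] | order so far=[1]
  pop 5: indeg[0]->2; indeg[3]->2 | ready=[6] | order so far=[1, 5]
  pop 6: indeg[0]->1; indeg[2]->0; indeg[3]->1; indeg[4]->2 | ready=[2] | order so far=[1, 5, 6]
  pop 2: indeg[3]->0; indeg[4]->1 | ready=[3] | order so far=[1, 5, 6, 2]
  pop 3: indeg[4]->0 | ready=[4] | order so far=[1, 5, 6, 2, 3]
  pop 4: indeg[0]->0 | ready=[0] | order so far=[1, 5, 6, 2, 3, 4]
  pop 0: no out-edges | ready=[] | order so far=[1, 5, 6, 2, 3, 4, 0]
New canonical toposort: [1, 5, 6, 2, 3, 4, 0]
Compare positions:
  Node 0: index 6 -> 6 (same)
  Node 1: index 0 -> 0 (same)
  Node 2: index 1 -> 3 (moved)
  Node 3: index 4 -> 4 (same)
  Node 4: index 5 -> 5 (same)
  Node 5: index 2 -> 1 (moved)
  Node 6: index 3 -> 2 (moved)
Nodes that changed position: 2 5 6

Answer: 2 5 6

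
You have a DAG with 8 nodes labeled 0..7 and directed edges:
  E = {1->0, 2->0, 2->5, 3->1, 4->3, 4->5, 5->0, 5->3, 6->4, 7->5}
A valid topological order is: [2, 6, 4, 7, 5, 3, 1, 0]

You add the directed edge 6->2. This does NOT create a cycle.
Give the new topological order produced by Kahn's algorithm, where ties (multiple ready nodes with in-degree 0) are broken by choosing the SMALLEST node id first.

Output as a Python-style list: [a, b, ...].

Old toposort: [2, 6, 4, 7, 5, 3, 1, 0]
Added edge: 6->2
Position of 6 (1) > position of 2 (0). Must reorder: 6 must now come before 2.
Run Kahn's algorithm (break ties by smallest node id):
  initial in-degrees: [3, 1, 1, 2, 1, 3, 0, 0]
  ready (indeg=0): [6, 7]
  pop 6: indeg[2]->0; indeg[4]->0 | ready=[2, 4, 7] | order so far=[6]
  pop 2: indeg[0]->2; indeg[5]->2 | ready=[4, 7] | order so far=[6, 2]
  pop 4: indeg[3]->1; indeg[5]->1 | ready=[7] | order so far=[6, 2, 4]
  pop 7: indeg[5]->0 | ready=[5] | order so far=[6, 2, 4, 7]
  pop 5: indeg[0]->1; indeg[3]->0 | ready=[3] | order so far=[6, 2, 4, 7, 5]
  pop 3: indeg[1]->0 | ready=[1] | order so far=[6, 2, 4, 7, 5, 3]
  pop 1: indeg[0]->0 | ready=[0] | order so far=[6, 2, 4, 7, 5, 3, 1]
  pop 0: no out-edges | ready=[] | order so far=[6, 2, 4, 7, 5, 3, 1, 0]
  Result: [6, 2, 4, 7, 5, 3, 1, 0]

Answer: [6, 2, 4, 7, 5, 3, 1, 0]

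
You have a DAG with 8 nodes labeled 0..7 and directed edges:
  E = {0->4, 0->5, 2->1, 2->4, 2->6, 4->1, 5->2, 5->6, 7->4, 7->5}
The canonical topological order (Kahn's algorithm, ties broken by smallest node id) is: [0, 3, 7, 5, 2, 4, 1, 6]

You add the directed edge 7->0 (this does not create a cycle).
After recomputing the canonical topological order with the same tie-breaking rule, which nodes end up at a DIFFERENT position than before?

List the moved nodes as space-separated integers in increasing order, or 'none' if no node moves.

Old toposort: [0, 3, 7, 5, 2, 4, 1, 6]
Added edge 7->0
Recompute Kahn (smallest-id tiebreak):
  initial in-degrees: [1, 2, 1, 0, 3, 2, 2, 0]
  ready (indeg=0): [3, 7]
  pop 3: no out-edges | ready=[7] | order so far=[3]
  pop 7: indeg[0]->0; indeg[4]->2; indeg[5]->1 | ready=[0] | order so far=[3, 7]
  pop 0: indeg[4]->1; indeg[5]->0 | ready=[5] | order so far=[3, 7, 0]
  pop 5: indeg[2]->0; indeg[6]->1 | ready=[2] | order so far=[3, 7, 0, 5]
  pop 2: indeg[1]->1; indeg[4]->0; indeg[6]->0 | ready=[4, 6] | order so far=[3, 7, 0, 5, 2]
  pop 4: indeg[1]->0 | ready=[1, 6] | order so far=[3, 7, 0, 5, 2, 4]
  pop 1: no out-edges | ready=[6] | order so far=[3, 7, 0, 5, 2, 4, 1]
  pop 6: no out-edges | ready=[] | order so far=[3, 7, 0, 5, 2, 4, 1, 6]
New canonical toposort: [3, 7, 0, 5, 2, 4, 1, 6]
Compare positions:
  Node 0: index 0 -> 2 (moved)
  Node 1: index 6 -> 6 (same)
  Node 2: index 4 -> 4 (same)
  Node 3: index 1 -> 0 (moved)
  Node 4: index 5 -> 5 (same)
  Node 5: index 3 -> 3 (same)
  Node 6: index 7 -> 7 (same)
  Node 7: index 2 -> 1 (moved)
Nodes that changed position: 0 3 7

Answer: 0 3 7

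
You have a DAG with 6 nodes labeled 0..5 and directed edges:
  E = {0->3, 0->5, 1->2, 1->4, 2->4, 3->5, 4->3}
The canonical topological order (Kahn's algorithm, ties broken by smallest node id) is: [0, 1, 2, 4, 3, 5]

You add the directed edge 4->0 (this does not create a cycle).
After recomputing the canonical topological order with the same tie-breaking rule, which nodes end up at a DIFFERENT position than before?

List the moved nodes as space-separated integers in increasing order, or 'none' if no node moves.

Old toposort: [0, 1, 2, 4, 3, 5]
Added edge 4->0
Recompute Kahn (smallest-id tiebreak):
  initial in-degrees: [1, 0, 1, 2, 2, 2]
  ready (indeg=0): [1]
  pop 1: indeg[2]->0; indeg[4]->1 | ready=[2] | order so far=[1]
  pop 2: indeg[4]->0 | ready=[4] | order so far=[1, 2]
  pop 4: indeg[0]->0; indeg[3]->1 | ready=[0] | order so far=[1, 2, 4]
  pop 0: indeg[3]->0; indeg[5]->1 | ready=[3] | order so far=[1, 2, 4, 0]
  pop 3: indeg[5]->0 | ready=[5] | order so far=[1, 2, 4, 0, 3]
  pop 5: no out-edges | ready=[] | order so far=[1, 2, 4, 0, 3, 5]
New canonical toposort: [1, 2, 4, 0, 3, 5]
Compare positions:
  Node 0: index 0 -> 3 (moved)
  Node 1: index 1 -> 0 (moved)
  Node 2: index 2 -> 1 (moved)
  Node 3: index 4 -> 4 (same)
  Node 4: index 3 -> 2 (moved)
  Node 5: index 5 -> 5 (same)
Nodes that changed position: 0 1 2 4

Answer: 0 1 2 4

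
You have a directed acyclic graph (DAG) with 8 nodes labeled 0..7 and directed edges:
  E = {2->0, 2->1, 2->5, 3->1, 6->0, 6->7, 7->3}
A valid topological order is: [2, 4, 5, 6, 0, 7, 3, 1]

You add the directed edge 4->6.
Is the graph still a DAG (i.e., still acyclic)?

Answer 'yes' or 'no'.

Answer: yes

Derivation:
Given toposort: [2, 4, 5, 6, 0, 7, 3, 1]
Position of 4: index 1; position of 6: index 3
New edge 4->6: forward
Forward edge: respects the existing order. Still a DAG, same toposort still valid.
Still a DAG? yes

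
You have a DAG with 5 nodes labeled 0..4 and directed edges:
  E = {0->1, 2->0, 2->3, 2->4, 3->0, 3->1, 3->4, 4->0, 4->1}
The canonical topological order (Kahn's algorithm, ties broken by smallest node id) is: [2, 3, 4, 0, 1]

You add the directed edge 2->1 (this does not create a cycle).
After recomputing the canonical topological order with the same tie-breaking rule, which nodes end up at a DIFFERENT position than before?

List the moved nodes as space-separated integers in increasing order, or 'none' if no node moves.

Old toposort: [2, 3, 4, 0, 1]
Added edge 2->1
Recompute Kahn (smallest-id tiebreak):
  initial in-degrees: [3, 4, 0, 1, 2]
  ready (indeg=0): [2]
  pop 2: indeg[0]->2; indeg[1]->3; indeg[3]->0; indeg[4]->1 | ready=[3] | order so far=[2]
  pop 3: indeg[0]->1; indeg[1]->2; indeg[4]->0 | ready=[4] | order so far=[2, 3]
  pop 4: indeg[0]->0; indeg[1]->1 | ready=[0] | order so far=[2, 3, 4]
  pop 0: indeg[1]->0 | ready=[1] | order so far=[2, 3, 4, 0]
  pop 1: no out-edges | ready=[] | order so far=[2, 3, 4, 0, 1]
New canonical toposort: [2, 3, 4, 0, 1]
Compare positions:
  Node 0: index 3 -> 3 (same)
  Node 1: index 4 -> 4 (same)
  Node 2: index 0 -> 0 (same)
  Node 3: index 1 -> 1 (same)
  Node 4: index 2 -> 2 (same)
Nodes that changed position: none

Answer: none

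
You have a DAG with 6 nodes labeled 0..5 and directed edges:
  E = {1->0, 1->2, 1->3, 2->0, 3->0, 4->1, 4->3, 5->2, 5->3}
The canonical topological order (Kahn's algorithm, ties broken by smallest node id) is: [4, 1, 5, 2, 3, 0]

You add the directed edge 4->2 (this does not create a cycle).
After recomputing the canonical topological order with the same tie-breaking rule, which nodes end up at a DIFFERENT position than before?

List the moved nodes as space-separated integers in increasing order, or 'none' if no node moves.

Answer: none

Derivation:
Old toposort: [4, 1, 5, 2, 3, 0]
Added edge 4->2
Recompute Kahn (smallest-id tiebreak):
  initial in-degrees: [3, 1, 3, 3, 0, 0]
  ready (indeg=0): [4, 5]
  pop 4: indeg[1]->0; indeg[2]->2; indeg[3]->2 | ready=[1, 5] | order so far=[4]
  pop 1: indeg[0]->2; indeg[2]->1; indeg[3]->1 | ready=[5] | order so far=[4, 1]
  pop 5: indeg[2]->0; indeg[3]->0 | ready=[2, 3] | order so far=[4, 1, 5]
  pop 2: indeg[0]->1 | ready=[3] | order so far=[4, 1, 5, 2]
  pop 3: indeg[0]->0 | ready=[0] | order so far=[4, 1, 5, 2, 3]
  pop 0: no out-edges | ready=[] | order so far=[4, 1, 5, 2, 3, 0]
New canonical toposort: [4, 1, 5, 2, 3, 0]
Compare positions:
  Node 0: index 5 -> 5 (same)
  Node 1: index 1 -> 1 (same)
  Node 2: index 3 -> 3 (same)
  Node 3: index 4 -> 4 (same)
  Node 4: index 0 -> 0 (same)
  Node 5: index 2 -> 2 (same)
Nodes that changed position: none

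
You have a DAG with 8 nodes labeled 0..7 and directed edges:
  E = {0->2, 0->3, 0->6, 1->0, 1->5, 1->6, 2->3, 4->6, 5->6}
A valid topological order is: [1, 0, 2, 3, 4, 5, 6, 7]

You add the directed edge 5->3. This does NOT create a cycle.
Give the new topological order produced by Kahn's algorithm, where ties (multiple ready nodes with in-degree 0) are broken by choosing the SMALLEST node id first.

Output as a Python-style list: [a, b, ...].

Old toposort: [1, 0, 2, 3, 4, 5, 6, 7]
Added edge: 5->3
Position of 5 (5) > position of 3 (3). Must reorder: 5 must now come before 3.
Run Kahn's algorithm (break ties by smallest node id):
  initial in-degrees: [1, 0, 1, 3, 0, 1, 4, 0]
  ready (indeg=0): [1, 4, 7]
  pop 1: indeg[0]->0; indeg[5]->0; indeg[6]->3 | ready=[0, 4, 5, 7] | order so far=[1]
  pop 0: indeg[2]->0; indeg[3]->2; indeg[6]->2 | ready=[2, 4, 5, 7] | order so far=[1, 0]
  pop 2: indeg[3]->1 | ready=[4, 5, 7] | order so far=[1, 0, 2]
  pop 4: indeg[6]->1 | ready=[5, 7] | order so far=[1, 0, 2, 4]
  pop 5: indeg[3]->0; indeg[6]->0 | ready=[3, 6, 7] | order so far=[1, 0, 2, 4, 5]
  pop 3: no out-edges | ready=[6, 7] | order so far=[1, 0, 2, 4, 5, 3]
  pop 6: no out-edges | ready=[7] | order so far=[1, 0, 2, 4, 5, 3, 6]
  pop 7: no out-edges | ready=[] | order so far=[1, 0, 2, 4, 5, 3, 6, 7]
  Result: [1, 0, 2, 4, 5, 3, 6, 7]

Answer: [1, 0, 2, 4, 5, 3, 6, 7]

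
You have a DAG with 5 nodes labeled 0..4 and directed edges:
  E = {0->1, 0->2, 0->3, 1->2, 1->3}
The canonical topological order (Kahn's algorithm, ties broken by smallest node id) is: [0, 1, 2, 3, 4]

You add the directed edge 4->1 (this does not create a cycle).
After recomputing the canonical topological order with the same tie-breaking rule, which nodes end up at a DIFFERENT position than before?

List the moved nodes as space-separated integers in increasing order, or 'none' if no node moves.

Old toposort: [0, 1, 2, 3, 4]
Added edge 4->1
Recompute Kahn (smallest-id tiebreak):
  initial in-degrees: [0, 2, 2, 2, 0]
  ready (indeg=0): [0, 4]
  pop 0: indeg[1]->1; indeg[2]->1; indeg[3]->1 | ready=[4] | order so far=[0]
  pop 4: indeg[1]->0 | ready=[1] | order so far=[0, 4]
  pop 1: indeg[2]->0; indeg[3]->0 | ready=[2, 3] | order so far=[0, 4, 1]
  pop 2: no out-edges | ready=[3] | order so far=[0, 4, 1, 2]
  pop 3: no out-edges | ready=[] | order so far=[0, 4, 1, 2, 3]
New canonical toposort: [0, 4, 1, 2, 3]
Compare positions:
  Node 0: index 0 -> 0 (same)
  Node 1: index 1 -> 2 (moved)
  Node 2: index 2 -> 3 (moved)
  Node 3: index 3 -> 4 (moved)
  Node 4: index 4 -> 1 (moved)
Nodes that changed position: 1 2 3 4

Answer: 1 2 3 4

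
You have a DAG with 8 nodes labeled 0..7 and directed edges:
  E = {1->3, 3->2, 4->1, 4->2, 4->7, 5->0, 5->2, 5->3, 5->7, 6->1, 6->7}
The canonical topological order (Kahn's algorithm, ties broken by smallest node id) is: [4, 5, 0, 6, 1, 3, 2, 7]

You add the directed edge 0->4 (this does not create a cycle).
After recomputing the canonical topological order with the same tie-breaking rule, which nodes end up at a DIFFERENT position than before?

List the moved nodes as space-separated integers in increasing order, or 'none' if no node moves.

Answer: 0 4 5

Derivation:
Old toposort: [4, 5, 0, 6, 1, 3, 2, 7]
Added edge 0->4
Recompute Kahn (smallest-id tiebreak):
  initial in-degrees: [1, 2, 3, 2, 1, 0, 0, 3]
  ready (indeg=0): [5, 6]
  pop 5: indeg[0]->0; indeg[2]->2; indeg[3]->1; indeg[7]->2 | ready=[0, 6] | order so far=[5]
  pop 0: indeg[4]->0 | ready=[4, 6] | order so far=[5, 0]
  pop 4: indeg[1]->1; indeg[2]->1; indeg[7]->1 | ready=[6] | order so far=[5, 0, 4]
  pop 6: indeg[1]->0; indeg[7]->0 | ready=[1, 7] | order so far=[5, 0, 4, 6]
  pop 1: indeg[3]->0 | ready=[3, 7] | order so far=[5, 0, 4, 6, 1]
  pop 3: indeg[2]->0 | ready=[2, 7] | order so far=[5, 0, 4, 6, 1, 3]
  pop 2: no out-edges | ready=[7] | order so far=[5, 0, 4, 6, 1, 3, 2]
  pop 7: no out-edges | ready=[] | order so far=[5, 0, 4, 6, 1, 3, 2, 7]
New canonical toposort: [5, 0, 4, 6, 1, 3, 2, 7]
Compare positions:
  Node 0: index 2 -> 1 (moved)
  Node 1: index 4 -> 4 (same)
  Node 2: index 6 -> 6 (same)
  Node 3: index 5 -> 5 (same)
  Node 4: index 0 -> 2 (moved)
  Node 5: index 1 -> 0 (moved)
  Node 6: index 3 -> 3 (same)
  Node 7: index 7 -> 7 (same)
Nodes that changed position: 0 4 5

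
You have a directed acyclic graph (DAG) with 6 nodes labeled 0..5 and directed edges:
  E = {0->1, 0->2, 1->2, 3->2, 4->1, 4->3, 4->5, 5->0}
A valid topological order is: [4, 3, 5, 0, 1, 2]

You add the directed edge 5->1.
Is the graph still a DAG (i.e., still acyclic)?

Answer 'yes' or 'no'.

Given toposort: [4, 3, 5, 0, 1, 2]
Position of 5: index 2; position of 1: index 4
New edge 5->1: forward
Forward edge: respects the existing order. Still a DAG, same toposort still valid.
Still a DAG? yes

Answer: yes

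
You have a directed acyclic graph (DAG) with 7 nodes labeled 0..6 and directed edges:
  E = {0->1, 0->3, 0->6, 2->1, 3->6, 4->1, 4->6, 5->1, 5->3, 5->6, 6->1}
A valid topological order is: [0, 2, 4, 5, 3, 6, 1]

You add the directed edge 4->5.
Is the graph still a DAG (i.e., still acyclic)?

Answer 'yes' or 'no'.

Given toposort: [0, 2, 4, 5, 3, 6, 1]
Position of 4: index 2; position of 5: index 3
New edge 4->5: forward
Forward edge: respects the existing order. Still a DAG, same toposort still valid.
Still a DAG? yes

Answer: yes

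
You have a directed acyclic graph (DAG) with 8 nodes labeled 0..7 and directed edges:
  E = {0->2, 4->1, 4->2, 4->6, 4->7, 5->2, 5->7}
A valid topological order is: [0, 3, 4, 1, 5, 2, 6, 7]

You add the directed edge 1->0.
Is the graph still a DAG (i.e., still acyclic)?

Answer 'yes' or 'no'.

Answer: yes

Derivation:
Given toposort: [0, 3, 4, 1, 5, 2, 6, 7]
Position of 1: index 3; position of 0: index 0
New edge 1->0: backward (u after v in old order)
Backward edge: old toposort is now invalid. Check if this creates a cycle.
Does 0 already reach 1? Reachable from 0: [0, 2]. NO -> still a DAG (reorder needed).
Still a DAG? yes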